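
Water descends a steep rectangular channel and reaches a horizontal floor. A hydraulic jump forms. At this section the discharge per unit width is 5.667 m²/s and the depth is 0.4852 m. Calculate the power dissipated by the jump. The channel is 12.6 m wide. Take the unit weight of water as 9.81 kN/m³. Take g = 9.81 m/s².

P = 2704 kW

V₁ = q/y₁ = 5.667/0.4852 = 11.68 m/s. Fr₁ = V₁/√(g·y₁) = 11.68/√(9.81×0.4852) = 5.353.
By Bélanger, y₂/y₁ = ½[√(1 + 8Fr₁²) − 1] = ½[√230.28 − 1] = 7.087.
y₂ = 7.087 × 0.4852 = 3.439 m.
V₂ = q/y₂ = 5.667/3.439 = 1.648 m/s. E₁ = y₁ + V₁²/2g = 7.438 m; E₂ = y₂ + V₂²/2g = 3.577 m. ΔE = E₁ − E₂ = 3.861 m.
Q = q·b = 5.667 × 12.6 = 71.40 m³/s. P = γ·Q·ΔE = 9.81 × 71.40 × 3.861 = 2704 kW.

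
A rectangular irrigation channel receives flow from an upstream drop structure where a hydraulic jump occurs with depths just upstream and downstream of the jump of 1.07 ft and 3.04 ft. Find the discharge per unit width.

q = 14.7 ft²/s

For a rectangular channel the momentum equation gives q² = ½·g·y₁·y₂·(y₁ + y₂) = ½×32.2×1.07×3.04×4.11 = 215.
q = √215 = 14.7 ft²/s.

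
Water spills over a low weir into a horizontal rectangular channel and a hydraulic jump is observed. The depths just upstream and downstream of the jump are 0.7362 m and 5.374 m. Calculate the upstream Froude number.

Fr₁ = 5.504

For a rectangular channel the momentum equation gives q² = ½·g·y₁·y₂·(y₁ + y₂) = ½×9.81×0.7362×5.374×6.110 = 118.6.
q = √118.6 = 10.89 m²/s.
V₁ = q/y₁ = 14.79 m/s; Fr₁ = V₁/√(g·y₁) = 5.504.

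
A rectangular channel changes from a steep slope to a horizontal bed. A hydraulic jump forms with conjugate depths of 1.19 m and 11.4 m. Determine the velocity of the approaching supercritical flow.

V₁ = 24.3 m/s

For a rectangular channel the momentum equation gives q² = ½·g·y₁·y₂·(y₁ + y₂) = ½×9.81×1.19×11.4×12.6 = 838.
q = √838 = 28.9 m²/s.
V₁ = q/y₁ = 28.9/1.19 = 24.3 m/s.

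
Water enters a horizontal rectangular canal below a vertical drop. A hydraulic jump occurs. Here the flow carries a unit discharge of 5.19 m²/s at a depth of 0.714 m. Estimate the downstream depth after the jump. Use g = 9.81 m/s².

y₂ = 2.44 m

V₁ = q/y₁ = 5.19/0.714 = 7.27 m/s. Fr₁ = V₁/√(g·y₁) = 7.27/√(9.81×0.714) = 2.75.
By Bélanger, y₂/y₁ = ½[√(1 + 8Fr₁²) − 1] = ½[√61.35 − 1] = 3.42.
y₂ = 3.42 × 0.714 = 2.44 m.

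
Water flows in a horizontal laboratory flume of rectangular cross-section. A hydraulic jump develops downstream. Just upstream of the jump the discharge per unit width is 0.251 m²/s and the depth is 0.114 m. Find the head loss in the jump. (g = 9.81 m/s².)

V₁ = q/y₁ = 0.251/0.114 = 2.20 m/s. Fr₁ = V₁/√(g·y₁) = 2.20/√(9.81×0.114) = 2.08.
Sequent-depth ratio: y₂/y₁ = ½[√(1 + 8Fr₁²) − 1] = ½[√35.68 − 1] = 2.49.
y₂ = 2.49 × 0.114 = 0.283 m.
Head loss: ΔE = (y₂ − y₁)³/(4y₁y₂) = (0.283 − 0.114)³/(4×0.114×0.283) = 0.00487/0.129 = 0.0377 m.

ΔE = 0.0377 m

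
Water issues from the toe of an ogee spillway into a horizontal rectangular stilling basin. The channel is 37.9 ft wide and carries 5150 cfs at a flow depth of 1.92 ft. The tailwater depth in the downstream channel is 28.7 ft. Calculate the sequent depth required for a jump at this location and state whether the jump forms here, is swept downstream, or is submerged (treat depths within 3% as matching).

q = Q/b = 5150/37.9 = 136 ft²/s; V₁ = q/y₁ = 70.8 ft/s. Fr₁ = V₁/√(g·y₁) = 9.00.
Conjugate-depth relation: y₂/y₁ = ½[√(1 + 8Fr₁²) − 1] = ½[√649.1 − 1] = 12.2.
y₂ = 12.2 × 1.92 = 23.5 ft.
Tailwater y_tw = 28.7 ft: y_tw > y₂, so the jump is submerged.

y₂ = 23.5 ft; the jump is submerged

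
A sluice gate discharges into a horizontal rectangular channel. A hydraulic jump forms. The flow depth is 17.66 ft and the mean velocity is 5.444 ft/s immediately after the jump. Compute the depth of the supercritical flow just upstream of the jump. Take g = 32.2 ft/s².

Fr₂ = V₂/√(g·y₂) = 5.444/√(32.2×17.66) = 0.2283.
Applying the sequent-depth relation in reverse, y₁/y₂ = ½[√(1 + 8Fr₂²) − 1] = ½[√1.4169 − 1] = 0.09518.
y₁ = 0.09518 × 17.66 = 1.681 ft.

y₁ = 1.681 ft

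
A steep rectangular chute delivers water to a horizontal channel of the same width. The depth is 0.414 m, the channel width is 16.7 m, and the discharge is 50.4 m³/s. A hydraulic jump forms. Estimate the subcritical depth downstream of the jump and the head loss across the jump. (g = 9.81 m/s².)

q = Q/b = 50.4/16.7 = 3.02 m²/s; V₁ = q/y₁ = 7.29 m/s. Fr₁ = V₁/√(g·y₁) = 3.62.
Bélanger equation: y₂/y₁ = ½[√(1 + 8Fr₁²) − 1] = ½[√105.7 − 1] = 4.64.
y₂ = 4.64 × 0.414 = 1.92 m.
V₂ = q/y₂ = 3.02/1.92 = 1.57 m/s. E₁ = y₁ + V₁²/2g = 3.12 m; E₂ = y₂ + V₂²/2g = 2.05 m. ΔE = E₁ − E₂ = 1.08 m.

y₂ = 1.92 m; ΔE = 1.08 m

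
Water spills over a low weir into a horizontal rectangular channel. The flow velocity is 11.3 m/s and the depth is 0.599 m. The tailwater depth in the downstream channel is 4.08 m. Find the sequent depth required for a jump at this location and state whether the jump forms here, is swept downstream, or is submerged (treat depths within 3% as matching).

y₂ = 3.66 m; the jump is submerged

Fr₁ = V₁/√(g·y₁) = 11.3/√(9.81×0.599) = 4.66.
Sequent-depth ratio: y₂/y₁ = ½[√(1 + 8Fr₁²) − 1] = ½[√174.8 − 1] = 6.11.
y₂ = 6.11 × 0.599 = 3.66 m.
Tailwater y_tw = 4.08 m: y_tw > y₂, so the jump is submerged.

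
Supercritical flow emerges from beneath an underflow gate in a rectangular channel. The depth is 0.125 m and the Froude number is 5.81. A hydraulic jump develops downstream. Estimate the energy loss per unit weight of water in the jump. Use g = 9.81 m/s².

Fr₁ = 5.81 (given).
By Bélanger, y₂/y₁ = ½[√(1 + 8Fr₁²) − 1] = ½[√271.0 − 1] = 7.73.
y₂ = 7.73 × 0.125 = 0.966 m.
V₁ = Fr₁·√(g·y₁) = 5.81×√(9.81×0.125) = 6.43 m/s; q = V₁·y₁ = 0.804 m²/s. V₂ = q/y₂ = 0.804/0.966 = 0.832 m/s. E₁ = y₁ + V₁²/2g = 2.23 m; E₂ = y₂ + V₂²/2g = 1.00 m. ΔE = E₁ − E₂ = 1.23 m.

ΔE = 1.23 m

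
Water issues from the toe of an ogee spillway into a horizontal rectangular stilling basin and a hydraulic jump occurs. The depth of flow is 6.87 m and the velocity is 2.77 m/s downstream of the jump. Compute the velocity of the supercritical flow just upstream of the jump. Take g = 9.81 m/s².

Fr₂ = V₂/√(g·y₂) = 2.77/√(9.81×6.87) = 0.337.
From the momentum equation (using Fr₂), y₁/y₂ = ½[√(1 + 8Fr₂²) − 1] = ½[√1.911 − 1] = 0.191.
y₁ = 0.191 × 6.87 = 1.31 m.
V₁ = q/y₁ = 19.0/1.31 = 14.5 m/s.

V₁ = 14.5 m/s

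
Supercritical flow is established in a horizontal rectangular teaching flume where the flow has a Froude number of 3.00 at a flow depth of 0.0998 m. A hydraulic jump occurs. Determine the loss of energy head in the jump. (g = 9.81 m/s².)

Fr₁ = 3.00 (given).
Bélanger equation: y₂/y₁ = ½[√(1 + 8Fr₁²) − 1] = ½[√73.00 − 1] = 3.77.
y₂ = 3.77 × 0.0998 = 0.376 m.
V₁ = Fr₁·√(g·y₁) = 3.00×√(9.81×0.0998) = 2.97 m/s; q = V₁·y₁ = 0.296 m²/s. V₂ = q/y₂ = 0.296/0.376 = 0.787 m/s. E₁ = y₁ + V₁²/2g = 0.549 m; E₂ = y₂ + V₂²/2g = 0.408 m. ΔE = E₁ − E₂ = 0.141 m.

ΔE = 0.141 m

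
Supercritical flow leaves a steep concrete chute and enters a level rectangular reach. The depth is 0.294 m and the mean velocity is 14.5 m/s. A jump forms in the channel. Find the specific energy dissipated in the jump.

Fr₁ = V₁/√(g·y₁) = 14.5/√(9.81×0.294) = 8.54.
Conjugate-depth relation: y₂/y₁ = ½[√(1 + 8Fr₁²) − 1] = ½[√584.2 − 1] = 11.6.
y₂ = 11.6 × 0.294 = 3.41 m.
Head loss: ΔE = (y₂ − y₁)³/(4y₁y₂) = (3.41 − 0.294)³/(4×0.294×3.41) = 30.1/4.01 = 7.52 m.

ΔE = 7.52 m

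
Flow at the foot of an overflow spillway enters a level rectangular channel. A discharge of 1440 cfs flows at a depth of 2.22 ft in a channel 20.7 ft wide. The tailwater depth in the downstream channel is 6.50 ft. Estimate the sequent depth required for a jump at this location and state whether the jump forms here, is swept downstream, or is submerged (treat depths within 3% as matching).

y₂ = 10.6 ft; the jump is swept downstream

q = Q/b = 1440/20.7 = 69.6 ft²/s; V₁ = q/y₁ = 31.3 ft/s. Fr₁ = V₁/√(g·y₁) = 3.71.
Sequent-depth ratio: y₂/y₁ = ½[√(1 + 8Fr₁²) − 1] = ½[√110.9 − 1] = 4.77.
y₂ = 4.77 × 2.22 = 10.6 ft.
Tailwater y_tw = 6.50 ft: y_tw < y₂, so the jump is swept downstream.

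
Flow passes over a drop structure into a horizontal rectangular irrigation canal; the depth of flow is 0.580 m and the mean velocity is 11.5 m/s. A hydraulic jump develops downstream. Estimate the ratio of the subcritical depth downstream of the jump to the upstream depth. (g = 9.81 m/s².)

y₂/y₁ = 6.34

Fr₁ = V₁/√(g·y₁) = 11.5/√(9.81×0.580) = 4.82.
By Bélanger, y₂/y₁ = ½[√(1 + 8Fr₁²) − 1] = ½[√186.9 − 1] = 6.34.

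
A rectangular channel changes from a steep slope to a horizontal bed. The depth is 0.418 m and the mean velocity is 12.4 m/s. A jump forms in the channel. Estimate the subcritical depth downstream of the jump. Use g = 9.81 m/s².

y₂ = 3.42 m

Fr₁ = V₁/√(g·y₁) = 12.4/√(9.81×0.418) = 6.12.
By Bélanger, y₂/y₁ = ½[√(1 + 8Fr₁²) − 1] = ½[√301.0 − 1] = 8.17.
y₂ = 8.17 × 0.418 = 3.42 m.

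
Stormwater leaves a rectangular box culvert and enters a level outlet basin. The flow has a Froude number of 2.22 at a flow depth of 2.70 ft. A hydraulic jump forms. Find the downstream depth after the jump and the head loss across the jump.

y₂ = 7.23 ft; ΔE = 1.19 ft

Fr₁ = 2.22 (given).
Bélanger equation: y₂/y₁ = ½[√(1 + 8Fr₁²) − 1] = ½[√40.43 − 1] = 2.68.
y₂ = 2.68 × 2.70 = 7.23 ft.
Head loss: ΔE = (y₂ − y₁)³/(4y₁y₂) = (7.23 − 2.70)³/(4×2.70×7.23) = 93.2/78.1 = 1.19 ft.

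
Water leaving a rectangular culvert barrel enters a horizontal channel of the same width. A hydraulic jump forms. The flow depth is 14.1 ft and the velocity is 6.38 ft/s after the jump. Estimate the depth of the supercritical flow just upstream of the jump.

y₁ = 2.19 ft

Fr₂ = V₂/√(g·y₂) = 6.38/√(32.2×14.1) = 0.299.
Applying the sequent-depth relation in reverse, y₁/y₂ = ½[√(1 + 8Fr₂²) − 1] = ½[√1.717 − 1] = 0.155.
y₁ = 0.155 × 14.1 = 2.19 ft.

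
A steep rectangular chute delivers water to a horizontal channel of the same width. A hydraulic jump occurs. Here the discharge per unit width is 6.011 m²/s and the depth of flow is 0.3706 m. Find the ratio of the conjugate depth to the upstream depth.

y₂/y₁ = 11.54

V₁ = q/y₁ = 6.011/0.3706 = 16.22 m/s. Fr₁ = V₁/√(g·y₁) = 16.22/√(9.81×0.3706) = 8.507.
Bélanger equation: y₂/y₁ = ½[√(1 + 8Fr₁²) − 1] = ½[√579.89 − 1] = 11.54.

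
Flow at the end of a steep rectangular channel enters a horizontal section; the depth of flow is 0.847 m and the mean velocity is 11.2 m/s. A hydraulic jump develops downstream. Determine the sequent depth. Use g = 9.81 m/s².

Fr₁ = V₁/√(g·y₁) = 11.2/√(9.81×0.847) = 3.89.
Conjugate-depth relation: y₂/y₁ = ½[√(1 + 8Fr₁²) − 1] = ½[√121.8 − 1] = 5.02.
y₂ = 5.02 × 0.847 = 4.25 m.

y₂ = 4.25 m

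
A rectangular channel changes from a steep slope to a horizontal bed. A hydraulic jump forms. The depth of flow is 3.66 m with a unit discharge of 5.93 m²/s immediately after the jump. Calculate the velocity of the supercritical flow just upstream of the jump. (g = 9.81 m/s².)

V₂ = q/y₂ = 5.93/3.66 = 1.62 m/s; Fr₂ = V₂/√(g·y₂) = 0.270.
The Bélanger relation is symmetric: y₁/y₂ = ½[√(1 + 8Fr₂²) − 1] = ½[√1.585 − 1] = 0.129.
y₁ = 0.129 × 3.66 = 0.474 m.
V₁ = q/y₁ = 5.93/0.474 = 12.5 m/s.

V₁ = 12.5 m/s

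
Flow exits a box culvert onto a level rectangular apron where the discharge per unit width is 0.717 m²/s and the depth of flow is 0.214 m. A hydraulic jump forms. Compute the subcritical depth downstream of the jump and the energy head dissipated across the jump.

V₁ = q/y₁ = 0.717/0.214 = 3.35 m/s. Fr₁ = V₁/√(g·y₁) = 3.35/√(9.81×0.214) = 2.31.
Bélanger equation: y₂/y₁ = ½[√(1 + 8Fr₁²) − 1] = ½[√43.78 − 1] = 2.81.
y₂ = 2.81 × 0.214 = 0.601 m.
Head loss: ΔE = (y₂ − y₁)³/(4y₁y₂) = (0.601 − 0.214)³/(4×0.214×0.601) = 0.0579/0.514 = 0.113 m.

y₂ = 0.601 m; ΔE = 0.113 m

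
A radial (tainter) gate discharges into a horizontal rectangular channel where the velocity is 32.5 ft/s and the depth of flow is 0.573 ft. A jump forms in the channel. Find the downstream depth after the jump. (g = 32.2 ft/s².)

y₂ = 5.85 ft

Fr₁ = V₁/√(g·y₁) = 32.5/√(32.2×0.573) = 7.57.
Conjugate-depth relation: y₂/y₁ = ½[√(1 + 8Fr₁²) − 1] = ½[√459.0 − 1] = 10.2.
y₂ = 10.2 × 0.573 = 5.85 ft.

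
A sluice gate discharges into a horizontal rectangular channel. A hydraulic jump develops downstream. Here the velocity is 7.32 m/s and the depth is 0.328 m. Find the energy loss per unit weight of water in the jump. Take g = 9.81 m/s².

ΔE = 1.23 m

Fr₁ = V₁/√(g·y₁) = 7.32/√(9.81×0.328) = 4.08.
Sequent-depth ratio: y₂/y₁ = ½[√(1 + 8Fr₁²) − 1] = ½[√134.2 − 1] = 5.29.
y₂ = 5.29 × 0.328 = 1.74 m.
Head loss: ΔE = (y₂ − y₁)³/(4y₁y₂) = (1.74 − 0.328)³/(4×0.328×1.74) = 2.79/2.28 = 1.23 m.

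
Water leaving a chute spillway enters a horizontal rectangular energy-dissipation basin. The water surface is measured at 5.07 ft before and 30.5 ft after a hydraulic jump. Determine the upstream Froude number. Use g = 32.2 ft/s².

For a rectangular channel the momentum equation gives q² = ½·g·y₁·y₂·(y₁ + y₂) = ½×32.2×5.07×30.5×35.6 = 88556.
q = √88556 = 298 ft²/s.
V₁ = q/y₁ = 58.7 ft/s; Fr₁ = V₁/√(g·y₁) = 4.59.

Fr₁ = 4.59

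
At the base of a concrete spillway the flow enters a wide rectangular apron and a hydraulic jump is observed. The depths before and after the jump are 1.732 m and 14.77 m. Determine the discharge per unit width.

q = 45.50 m²/s

For a rectangular channel the momentum equation gives q² = ½·g·y₁·y₂·(y₁ + y₂) = ½×9.81×1.732×14.77×16.50 = 2071.
q = √2071 = 45.50 m²/s.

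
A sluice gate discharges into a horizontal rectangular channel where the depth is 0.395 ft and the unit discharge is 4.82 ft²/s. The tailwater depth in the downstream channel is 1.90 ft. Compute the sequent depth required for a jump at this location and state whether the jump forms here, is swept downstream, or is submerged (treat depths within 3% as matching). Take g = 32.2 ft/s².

V₁ = q/y₁ = 4.82/0.395 = 12.2 ft/s. Fr₁ = V₁/√(g·y₁) = 12.2/√(32.2×0.395) = 3.42.
Bélanger equation: y₂/y₁ = ½[√(1 + 8Fr₁²) − 1] = ½[√94.66 − 1] = 4.36.
y₂ = 4.36 × 0.395 = 1.72 ft.
Tailwater y_tw = 1.90 ft: y_tw > y₂, so the jump is submerged.

y₂ = 1.72 ft; the jump is submerged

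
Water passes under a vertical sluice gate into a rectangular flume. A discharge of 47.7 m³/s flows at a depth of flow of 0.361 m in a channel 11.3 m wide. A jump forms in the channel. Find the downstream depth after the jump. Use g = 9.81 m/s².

y₂ = 3.00 m

q = Q/b = 47.7/11.3 = 4.22 m²/s; V₁ = q/y₁ = 11.7 m/s. Fr₁ = V₁/√(g·y₁) = 6.21.
Conjugate-depth relation: y₂/y₁ = ½[√(1 + 8Fr₁²) − 1] = ½[√309.9 − 1] = 8.30.
y₂ = 8.30 × 0.361 = 3.00 m.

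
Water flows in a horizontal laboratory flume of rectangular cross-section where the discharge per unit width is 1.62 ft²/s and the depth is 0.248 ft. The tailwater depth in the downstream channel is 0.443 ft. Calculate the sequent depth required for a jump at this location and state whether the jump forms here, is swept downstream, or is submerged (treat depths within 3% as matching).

V₁ = q/y₁ = 1.62/0.248 = 6.53 ft/s. Fr₁ = V₁/√(g·y₁) = 6.53/√(32.2×0.248) = 2.31.
Conjugate-depth relation: y₂/y₁ = ½[√(1 + 8Fr₁²) − 1] = ½[√43.75 − 1] = 2.81.
y₂ = 2.81 × 0.248 = 0.696 ft.
Tailwater y_tw = 0.443 ft: y_tw < y₂, so the jump is swept downstream.

y₂ = 0.696 ft; the jump is swept downstream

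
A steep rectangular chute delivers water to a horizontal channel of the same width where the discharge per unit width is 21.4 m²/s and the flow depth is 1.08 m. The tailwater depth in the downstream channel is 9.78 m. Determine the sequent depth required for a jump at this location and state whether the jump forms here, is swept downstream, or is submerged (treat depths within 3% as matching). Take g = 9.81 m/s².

y₂ = 8.77 m; the jump is submerged

V₁ = q/y₁ = 21.4/1.08 = 19.8 m/s. Fr₁ = V₁/√(g·y₁) = 19.8/√(9.81×1.08) = 6.09.
Conjugate-depth relation: y₂/y₁ = ½[√(1 + 8Fr₁²) − 1] = ½[√297.5 − 1] = 8.12.
y₂ = 8.12 × 1.08 = 8.77 m.
Tailwater y_tw = 9.78 m: y_tw > y₂, so the jump is submerged.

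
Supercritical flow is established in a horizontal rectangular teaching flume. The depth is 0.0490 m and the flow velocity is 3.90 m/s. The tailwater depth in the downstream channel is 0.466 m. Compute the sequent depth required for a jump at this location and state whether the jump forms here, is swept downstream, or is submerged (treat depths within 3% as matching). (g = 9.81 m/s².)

Fr₁ = V₁/√(g·y₁) = 3.90/√(9.81×0.0490) = 5.63.
Sequent-depth ratio: y₂/y₁ = ½[√(1 + 8Fr₁²) − 1] = ½[√254.1 − 1] = 7.47.
y₂ = 7.47 × 0.0490 = 0.366 m.
Tailwater y_tw = 0.466 m: y_tw > y₂, so the jump is submerged.

y₂ = 0.366 m; the jump is submerged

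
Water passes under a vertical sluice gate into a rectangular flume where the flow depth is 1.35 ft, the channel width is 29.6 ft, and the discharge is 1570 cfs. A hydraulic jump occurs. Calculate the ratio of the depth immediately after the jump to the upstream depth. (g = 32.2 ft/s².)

y₂/y₁ = 7.94

q = Q/b = 1570/29.6 = 53.0 ft²/s; V₁ = q/y₁ = 39.3 ft/s. Fr₁ = V₁/√(g·y₁) = 5.96.
By Bélanger, y₂/y₁ = ½[√(1 + 8Fr₁²) − 1] = ½[√285.1 − 1] = 7.94.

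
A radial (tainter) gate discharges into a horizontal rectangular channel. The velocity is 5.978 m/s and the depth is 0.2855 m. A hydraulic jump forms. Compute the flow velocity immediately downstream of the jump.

V₂ = 1.306 m/s

Fr₁ = V₁/√(g·y₁) = 5.978/√(9.81×0.2855) = 3.572.
Conjugate-depth relation: y₂/y₁ = ½[√(1 + 8Fr₁²) − 1] = ½[√103.08 − 1] = 4.576.
y₂ = 4.576 × 0.2855 = 1.307 m.
q = V₁·y₁ = 5.978 × 0.2855 = 1.707 m²/s.
V₂ = q/y₂ = 1.707/1.307 = 1.306 m/s.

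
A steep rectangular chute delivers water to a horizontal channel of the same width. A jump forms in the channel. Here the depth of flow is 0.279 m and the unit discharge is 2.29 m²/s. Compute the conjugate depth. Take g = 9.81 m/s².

V₁ = q/y₁ = 2.29/0.279 = 8.21 m/s. Fr₁ = V₁/√(g·y₁) = 8.21/√(9.81×0.279) = 4.96.
By Bélanger, y₂/y₁ = ½[√(1 + 8Fr₁²) − 1] = ½[√197.9 − 1] = 6.53.
y₂ = 6.53 × 0.279 = 1.82 m.

y₂ = 1.82 m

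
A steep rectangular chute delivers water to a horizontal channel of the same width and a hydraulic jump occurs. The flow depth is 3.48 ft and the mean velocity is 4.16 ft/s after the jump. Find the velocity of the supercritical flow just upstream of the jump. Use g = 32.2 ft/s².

Fr₂ = V₂/√(g·y₂) = 4.16/√(32.2×3.48) = 0.393.
From the momentum equation (using Fr₂), y₁/y₂ = ½[√(1 + 8Fr₂²) − 1] = ½[√2.235 − 1] = 0.248.
y₁ = 0.248 × 3.48 = 0.862 ft.
V₁ = q/y₁ = 14.5/0.862 = 16.8 ft/s.

V₁ = 16.8 ft/s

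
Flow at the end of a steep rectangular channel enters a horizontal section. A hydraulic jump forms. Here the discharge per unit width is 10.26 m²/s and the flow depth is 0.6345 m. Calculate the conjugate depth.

y₂ = 5.507 m

V₁ = q/y₁ = 10.26/0.6345 = 16.17 m/s. Fr₁ = V₁/√(g·y₁) = 16.17/√(9.81×0.6345) = 6.481.
From the momentum equation for a rectangular channel, y₂/y₁ = ½[√(1 + 8Fr₁²) − 1] = ½[√337.06 − 1] = 8.680.
y₂ = 8.680 × 0.6345 = 5.507 m.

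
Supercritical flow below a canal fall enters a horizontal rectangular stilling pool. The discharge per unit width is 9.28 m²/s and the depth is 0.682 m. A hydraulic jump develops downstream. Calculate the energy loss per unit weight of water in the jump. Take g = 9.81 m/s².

ΔE = 5.18 m

V₁ = q/y₁ = 9.28/0.682 = 13.6 m/s. Fr₁ = V₁/√(g·y₁) = 13.6/√(9.81×0.682) = 5.26.
Conjugate-depth relation: y₂/y₁ = ½[√(1 + 8Fr₁²) − 1] = ½[√222.4 − 1] = 6.96.
y₂ = 6.96 × 0.682 = 4.74 m.
Head loss: ΔE = (y₂ − y₁)³/(4y₁y₂) = (4.74 − 0.682)³/(4×0.682×4.74) = 67.0/12.9 = 5.18 m.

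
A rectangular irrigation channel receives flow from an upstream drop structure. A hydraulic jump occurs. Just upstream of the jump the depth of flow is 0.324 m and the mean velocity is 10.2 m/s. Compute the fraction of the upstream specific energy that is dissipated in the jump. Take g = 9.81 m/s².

Fr₁ = V₁/√(g·y₁) = 10.2/√(9.81×0.324) = 5.72.
By Bélanger, y₂/y₁ = ½[√(1 + 8Fr₁²) − 1] = ½[√262.9 − 1] = 7.61.
y₂ = 7.61 × 0.324 = 2.46 m.
E₁ = y₁ + V₁²/2g = 5.63 m. ΔE = (y₂ − y₁)³/(4y₁y₂) = 3.07 m. ΔE/E₁ = 3.07/5.63 = 0.546.

ΔE/E₁ = 0.546 (54.6%)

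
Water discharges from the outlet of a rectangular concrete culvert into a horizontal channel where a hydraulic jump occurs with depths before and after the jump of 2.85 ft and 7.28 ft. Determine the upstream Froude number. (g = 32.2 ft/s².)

For a rectangular channel the momentum equation gives q² = ½·g·y₁·y₂·(y₁ + y₂) = ½×32.2×2.85×7.28×10.1 = 3384.
q = √3384 = 58.2 ft²/s.
V₁ = q/y₁ = 20.4 ft/s; Fr₁ = V₁/√(g·y₁) = 2.13.

Fr₁ = 2.13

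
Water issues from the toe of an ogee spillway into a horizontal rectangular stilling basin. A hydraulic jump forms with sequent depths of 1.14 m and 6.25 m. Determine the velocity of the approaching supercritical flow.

V₁ = 14.1 m/s

For a rectangular channel the momentum equation gives q² = ½·g·y₁·y₂·(y₁ + y₂) = ½×9.81×1.14×6.25×7.39 = 258.
q = √258 = 16.1 m²/s.
V₁ = q/y₁ = 16.1/1.14 = 14.1 m/s.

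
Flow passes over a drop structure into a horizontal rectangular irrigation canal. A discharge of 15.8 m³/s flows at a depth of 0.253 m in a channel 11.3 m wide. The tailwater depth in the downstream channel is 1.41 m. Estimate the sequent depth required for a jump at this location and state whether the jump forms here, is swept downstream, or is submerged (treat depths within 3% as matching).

y₂ = 1.14 m; the jump is submerged

q = Q/b = 15.8/11.3 = 1.40 m²/s; V₁ = q/y₁ = 5.53 m/s. Fr₁ = V₁/√(g·y₁) = 3.51.
Sequent-depth ratio: y₂/y₁ = ½[√(1 + 8Fr₁²) − 1] = ½[√99.45 − 1] = 4.49.
y₂ = 4.49 × 0.253 = 1.14 m.
Tailwater y_tw = 1.41 m: y_tw > y₂, so the jump is submerged.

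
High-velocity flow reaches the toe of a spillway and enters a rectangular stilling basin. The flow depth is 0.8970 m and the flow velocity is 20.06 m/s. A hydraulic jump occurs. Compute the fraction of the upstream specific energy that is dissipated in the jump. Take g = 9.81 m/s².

Fr₁ = V₁/√(g·y₁) = 20.06/√(9.81×0.8970) = 6.762.
Conjugate-depth relation: y₂/y₁ = ½[√(1 + 8Fr₁²) − 1] = ½[√366.84 − 1] = 9.077.
y₂ = 9.077 × 0.8970 = 8.142 m.
E₁ = y₁ + V₁²/2g = 21.41 m. ΔE = (y₂ − y₁)³/(4y₁y₂) = 13.02 m. ΔE/E₁ = 13.02/21.41 = 0.608.

ΔE/E₁ = 0.608 (60.8%)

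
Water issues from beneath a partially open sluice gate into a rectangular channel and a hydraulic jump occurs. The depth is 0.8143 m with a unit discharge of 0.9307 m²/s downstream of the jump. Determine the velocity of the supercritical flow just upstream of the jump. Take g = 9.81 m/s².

V₂ = q/y₂ = 0.9307/0.8143 = 1.143 m/s; Fr₂ = V₂/√(g·y₂) = 0.4044.
From the momentum equation (using Fr₂), y₁/y₂ = ½[√(1 + 8Fr₂²) − 1] = ½[√2.3082 − 1] = 0.2596.
y₁ = 0.2596 × 0.8143 = 0.2114 m.
V₁ = q/y₁ = 0.9307/0.2114 = 4.402 m/s.

V₁ = 4.402 m/s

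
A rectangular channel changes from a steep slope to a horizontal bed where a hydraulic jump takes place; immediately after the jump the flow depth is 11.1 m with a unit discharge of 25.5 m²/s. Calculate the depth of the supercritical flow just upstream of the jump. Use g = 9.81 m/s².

y₁ = 0.988 m

V₂ = q/y₂ = 25.5/11.1 = 2.30 m/s; Fr₂ = V₂/√(g·y₂) = 0.220.
From the momentum equation (using Fr₂), y₁/y₂ = ½[√(1 + 8Fr₂²) − 1] = ½[√1.388 − 1] = 0.0890.
y₁ = 0.0890 × 11.1 = 0.988 m.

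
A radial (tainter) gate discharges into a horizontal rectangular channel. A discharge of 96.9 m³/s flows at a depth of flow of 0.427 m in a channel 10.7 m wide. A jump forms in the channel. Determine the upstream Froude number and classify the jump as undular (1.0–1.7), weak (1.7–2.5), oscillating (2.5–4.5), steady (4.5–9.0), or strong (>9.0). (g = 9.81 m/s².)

Fr₁ = 10.4; strong jump

q = Q/b = 96.9/10.7 = 9.06 m²/s; V₁ = q/y₁ = 21.2 m/s. Fr₁ = V₁/√(g·y₁) = 10.4.
Fr₁ = 10.4 lies in the strong range.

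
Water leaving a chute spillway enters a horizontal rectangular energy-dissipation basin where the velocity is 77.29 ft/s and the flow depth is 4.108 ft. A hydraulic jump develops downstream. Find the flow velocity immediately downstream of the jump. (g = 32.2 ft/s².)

Fr₁ = V₁/√(g·y₁) = 77.29/√(32.2×4.108) = 6.720.
By Bélanger, y₂/y₁ = ½[√(1 + 8Fr₁²) − 1] = ½[√362.29 − 1] = 9.017.
y₂ = 9.017 × 4.108 = 37.04 ft.
q = V₁·y₁ = 77.29 × 4.108 = 317.5 ft²/s.
V₂ = q/y₂ = 317.5/37.04 = 8.572 ft/s.

V₂ = 8.572 ft/s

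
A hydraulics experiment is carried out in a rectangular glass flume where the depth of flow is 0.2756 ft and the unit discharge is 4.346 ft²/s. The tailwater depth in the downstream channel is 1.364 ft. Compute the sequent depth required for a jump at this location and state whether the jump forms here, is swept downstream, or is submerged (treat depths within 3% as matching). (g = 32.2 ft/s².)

y₂ = 1.930 ft; the jump is swept downstream

V₁ = q/y₁ = 4.346/0.2756 = 15.77 ft/s. Fr₁ = V₁/√(g·y₁) = 15.77/√(32.2×0.2756) = 5.294.
Bélanger equation: y₂/y₁ = ½[√(1 + 8Fr₁²) − 1] = ½[√225.17 − 1] = 7.003.
y₂ = 7.003 × 0.2756 = 1.930 ft.
Tailwater y_tw = 1.364 ft: y_tw < y₂, so the jump is swept downstream.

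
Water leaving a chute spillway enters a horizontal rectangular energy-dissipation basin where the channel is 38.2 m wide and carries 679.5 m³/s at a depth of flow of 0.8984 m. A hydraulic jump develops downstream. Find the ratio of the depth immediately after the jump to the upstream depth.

q = Q/b = 679.5/38.2 = 17.79 m²/s; V₁ = q/y₁ = 19.80 m/s. Fr₁ = V₁/√(g·y₁) = 6.669.
Sequent-depth ratio: y₂/y₁ = ½[√(1 + 8Fr₁²) − 1] = ½[√356.85 − 1] = 8.945.

y₂/y₁ = 8.945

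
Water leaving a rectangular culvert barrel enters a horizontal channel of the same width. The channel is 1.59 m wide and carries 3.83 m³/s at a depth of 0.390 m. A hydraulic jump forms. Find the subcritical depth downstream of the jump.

q = Q/b = 3.83/1.59 = 2.41 m²/s; V₁ = q/y₁ = 6.18 m/s. Fr₁ = V₁/√(g·y₁) = 3.16.
Bélanger equation: y₂/y₁ = ½[√(1 + 8Fr₁²) − 1] = ½[√80.77 − 1] = 3.99.
y₂ = 3.99 × 0.390 = 1.56 m.

y₂ = 1.56 m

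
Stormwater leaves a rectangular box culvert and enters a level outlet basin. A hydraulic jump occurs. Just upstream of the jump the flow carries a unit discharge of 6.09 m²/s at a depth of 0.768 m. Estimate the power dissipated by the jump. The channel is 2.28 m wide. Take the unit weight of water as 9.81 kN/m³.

V₁ = q/y₁ = 6.09/0.768 = 7.93 m/s. Fr₁ = V₁/√(g·y₁) = 7.93/√(9.81×0.768) = 2.89.
By Bélanger, y₂/y₁ = ½[√(1 + 8Fr₁²) − 1] = ½[√67.77 − 1] = 3.62.
y₂ = 3.62 × 0.768 = 2.78 m.
Head loss: ΔE = (y₂ − y₁)³/(4y₁y₂) = (2.78 − 0.768)³/(4×0.768×2.78) = 8.11/8.53 = 0.951 m.
Q = q·b = 6.09 × 2.28 = 13.9 m³/s. P = γ·Q·ΔE = 9.81 × 13.9 × 0.951 = 129 kW.

P = 129 kW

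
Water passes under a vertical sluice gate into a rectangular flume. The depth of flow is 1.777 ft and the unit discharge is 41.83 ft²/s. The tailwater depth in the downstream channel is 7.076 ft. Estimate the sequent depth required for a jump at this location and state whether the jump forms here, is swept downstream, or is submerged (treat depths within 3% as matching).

y₂ = 6.982 ft; the jump forms here

V₁ = q/y₁ = 41.83/1.777 = 23.54 ft/s. Fr₁ = V₁/√(g·y₁) = 23.54/√(32.2×1.777) = 3.112.
By Bélanger, y₂/y₁ = ½[√(1 + 8Fr₁²) − 1] = ½[√78.472 − 1] = 3.929.
y₂ = 3.929 × 1.777 = 6.982 ft.
Tailwater y_tw = 7.076 ft: y_tw ≈ y₂, so the jump forms here.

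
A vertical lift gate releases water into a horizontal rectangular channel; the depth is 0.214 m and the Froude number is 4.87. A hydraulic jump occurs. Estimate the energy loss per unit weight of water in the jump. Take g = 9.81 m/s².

ΔE = 1.32 m

Fr₁ = 4.87 (given).
Bélanger equation: y₂/y₁ = ½[√(1 + 8Fr₁²) − 1] = ½[√190.7 − 1] = 6.41.
y₂ = 6.41 × 0.214 = 1.37 m.
Head loss: ΔE = (y₂ − y₁)³/(4y₁y₂) = (1.37 − 0.214)³/(4×0.214×1.37) = 1.55/1.17 = 1.32 m.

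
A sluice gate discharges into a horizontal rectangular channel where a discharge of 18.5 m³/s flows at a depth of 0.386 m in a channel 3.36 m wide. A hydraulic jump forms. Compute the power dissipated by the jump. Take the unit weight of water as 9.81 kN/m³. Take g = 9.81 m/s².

P = 1241 kW

q = Q/b = 18.5/3.36 = 5.51 m²/s; V₁ = q/y₁ = 14.3 m/s. Fr₁ = V₁/√(g·y₁) = 7.33.
By Bélanger, y₂/y₁ = ½[√(1 + 8Fr₁²) − 1] = ½[√430.9 − 1] = 9.88.
y₂ = 9.88 × 0.386 = 3.81 m.
Head loss: ΔE = (y₂ − y₁)³/(4y₁y₂) = (3.81 − 0.386)³/(4×0.386×3.81) = 40.3/5.89 = 6.84 m.
P = γ·Q·ΔE = 9.81 × 18.5 × 6.84 = 1241 kW.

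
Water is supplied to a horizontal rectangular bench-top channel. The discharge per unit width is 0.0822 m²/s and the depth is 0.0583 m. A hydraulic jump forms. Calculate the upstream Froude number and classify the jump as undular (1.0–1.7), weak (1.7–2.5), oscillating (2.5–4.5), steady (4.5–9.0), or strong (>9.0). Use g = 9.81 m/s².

Fr₁ = 1.86; weak jump

V₁ = q/y₁ = 0.0822/0.0583 = 1.41 m/s. Fr₁ = V₁/√(g·y₁) = 1.41/√(9.81×0.0583) = 1.86.
Fr₁ = 1.86 lies in the weak range.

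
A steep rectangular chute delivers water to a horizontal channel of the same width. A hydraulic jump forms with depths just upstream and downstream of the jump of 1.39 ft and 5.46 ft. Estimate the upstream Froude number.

Fr₁ = 3.11

For a rectangular channel the momentum equation gives q² = ½·g·y₁·y₂·(y₁ + y₂) = ½×32.2×1.39×5.46×6.85 = 837.
q = √837 = 28.9 ft²/s.
V₁ = q/y₁ = 20.8 ft/s; Fr₁ = V₁/√(g·y₁) = 3.11.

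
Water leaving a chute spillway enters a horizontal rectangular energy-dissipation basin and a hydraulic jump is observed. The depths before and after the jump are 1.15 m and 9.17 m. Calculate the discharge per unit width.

q = 23.1 m²/s

For a rectangular channel the momentum equation gives q² = ½·g·y₁·y₂·(y₁ + y₂) = ½×9.81×1.15×9.17×10.3 = 534.
q = √534 = 23.1 m²/s.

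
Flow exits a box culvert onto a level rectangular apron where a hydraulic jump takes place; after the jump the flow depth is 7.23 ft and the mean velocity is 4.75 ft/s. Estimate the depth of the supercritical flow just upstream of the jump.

Fr₂ = V₂/√(g·y₂) = 4.75/√(32.2×7.23) = 0.311.
The Bélanger relation is symmetric: y₁/y₂ = ½[√(1 + 8Fr₂²) − 1] = ½[√1.775 − 1] = 0.166.
y₁ = 0.166 × 7.23 = 1.20 ft.

y₁ = 1.20 ft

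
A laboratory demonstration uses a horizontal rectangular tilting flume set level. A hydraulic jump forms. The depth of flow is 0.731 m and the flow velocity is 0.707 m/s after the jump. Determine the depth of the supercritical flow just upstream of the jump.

Fr₂ = V₂/√(g·y₂) = 0.707/√(9.81×0.731) = 0.264.
The Bélanger relation is symmetric: y₁/y₂ = ½[√(1 + 8Fr₂²) − 1] = ½[√1.558 − 1] = 0.124.
y₁ = 0.124 × 0.731 = 0.0907 m.

y₁ = 0.0907 m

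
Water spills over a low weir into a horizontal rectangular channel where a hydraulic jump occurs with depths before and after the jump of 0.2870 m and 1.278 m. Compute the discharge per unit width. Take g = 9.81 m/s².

q = 1.678 m²/s

For a rectangular channel the momentum equation gives q² = ½·g·y₁·y₂·(y₁ + y₂) = ½×9.81×0.2870×1.278×1.565 = 2.816.
q = √2.816 = 1.678 m²/s.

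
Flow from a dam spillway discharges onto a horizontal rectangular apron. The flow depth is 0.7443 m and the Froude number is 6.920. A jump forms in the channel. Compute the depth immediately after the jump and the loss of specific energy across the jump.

y₂ = 6.921 m; ΔE = 11.44 m

Fr₁ = 6.920 (given).
From the momentum equation for a rectangular channel, y₂/y₁ = ½[√(1 + 8Fr₁²) − 1] = ½[√384.09 − 1] = 9.299.
y₂ = 9.299 × 0.7443 = 6.921 m.
Head loss: ΔE = (y₂ − y₁)³/(4y₁y₂) = (6.921 − 0.7443)³/(4×0.7443×6.921) = 235.7/20.61 = 11.44 m.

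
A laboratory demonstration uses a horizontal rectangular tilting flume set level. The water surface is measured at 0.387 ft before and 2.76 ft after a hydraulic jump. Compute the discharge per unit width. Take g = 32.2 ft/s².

q = 7.36 ft²/s

For a rectangular channel the momentum equation gives q² = ½·g·y₁·y₂·(y₁ + y₂) = ½×32.2×0.387×2.76×3.15 = 54.1.
q = √54.1 = 7.36 ft²/s.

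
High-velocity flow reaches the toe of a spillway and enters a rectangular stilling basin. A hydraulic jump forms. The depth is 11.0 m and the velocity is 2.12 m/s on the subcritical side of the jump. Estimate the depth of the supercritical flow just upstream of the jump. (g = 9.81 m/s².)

y₁ = 0.851 m

Fr₂ = V₂/√(g·y₂) = 2.12/√(9.81×11.0) = 0.204.
From the momentum equation (using Fr₂), y₁/y₂ = ½[√(1 + 8Fr₂²) − 1] = ½[√1.333 − 1] = 0.0773.
y₁ = 0.0773 × 11.0 = 0.851 m.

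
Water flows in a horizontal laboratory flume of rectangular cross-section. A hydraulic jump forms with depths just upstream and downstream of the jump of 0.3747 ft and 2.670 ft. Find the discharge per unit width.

q = 7.003 ft²/s

For a rectangular channel the momentum equation gives q² = ½·g·y₁·y₂·(y₁ + y₂) = ½×32.2×0.3747×2.670×3.045 = 49.04.
q = √49.04 = 7.003 ft²/s.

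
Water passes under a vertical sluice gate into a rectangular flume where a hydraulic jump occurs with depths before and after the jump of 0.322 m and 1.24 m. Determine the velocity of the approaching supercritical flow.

For a rectangular channel the momentum equation gives q² = ½·g·y₁·y₂·(y₁ + y₂) = ½×9.81×0.322×1.24×1.56 = 3.06.
q = √3.06 = 1.75 m²/s.
V₁ = q/y₁ = 1.75/0.322 = 5.43 m/s.

V₁ = 5.43 m/s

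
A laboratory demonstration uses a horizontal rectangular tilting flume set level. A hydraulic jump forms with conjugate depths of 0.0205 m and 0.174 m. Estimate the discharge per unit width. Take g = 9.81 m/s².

For a rectangular channel the momentum equation gives q² = ½·g·y₁·y₂·(y₁ + y₂) = ½×9.81×0.0205×0.174×0.194 = 0.00340.
q = √0.00340 = 0.0583 m²/s.

q = 0.0583 m²/s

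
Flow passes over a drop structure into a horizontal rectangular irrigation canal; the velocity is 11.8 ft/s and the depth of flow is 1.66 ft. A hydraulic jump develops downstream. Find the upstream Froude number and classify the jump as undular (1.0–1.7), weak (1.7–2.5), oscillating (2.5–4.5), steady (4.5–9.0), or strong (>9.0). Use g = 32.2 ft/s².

Fr₁ = 1.61; undular jump

Fr₁ = V₁/√(g·y₁) = 11.8/√(32.2×1.66) = 1.61.
Fr₁ = 1.61 lies in the undular range.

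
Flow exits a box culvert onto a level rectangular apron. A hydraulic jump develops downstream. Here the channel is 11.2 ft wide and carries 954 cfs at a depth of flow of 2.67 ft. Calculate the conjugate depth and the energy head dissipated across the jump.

q = Q/b = 954/11.2 = 85.2 ft²/s; V₁ = q/y₁ = 31.9 ft/s. Fr₁ = V₁/√(g·y₁) = 3.44.
Sequent-depth ratio: y₂/y₁ = ½[√(1 + 8Fr₁²) − 1] = ½[√95.70 − 1] = 4.39.
y₂ = 4.39 × 2.67 = 11.7 ft.
Head loss: ΔE = (y₂ − y₁)³/(4y₁y₂) = (11.7 − 2.67)³/(4×2.67×11.7) = 742/125 = 5.93 ft.

y₂ = 11.7 ft; ΔE = 5.93 ft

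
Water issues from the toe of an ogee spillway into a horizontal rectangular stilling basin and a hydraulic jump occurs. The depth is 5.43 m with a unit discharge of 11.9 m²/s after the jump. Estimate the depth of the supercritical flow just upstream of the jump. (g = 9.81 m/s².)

V₂ = q/y₂ = 11.9/5.43 = 2.19 m/s; Fr₂ = V₂/√(g·y₂) = 0.300.
From the momentum equation (using Fr₂), y₁/y₂ = ½[√(1 + 8Fr₂²) − 1] = ½[√1.721 − 1] = 0.156.
y₁ = 0.156 × 5.43 = 0.847 m.

y₁ = 0.847 m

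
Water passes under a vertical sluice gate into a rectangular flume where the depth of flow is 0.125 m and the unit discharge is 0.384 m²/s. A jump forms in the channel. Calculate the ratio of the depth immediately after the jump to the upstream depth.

y₂/y₁ = 3.45

V₁ = q/y₁ = 0.384/0.125 = 3.07 m/s. Fr₁ = V₁/√(g·y₁) = 3.07/√(9.81×0.125) = 2.77.
Sequent-depth ratio: y₂/y₁ = ½[√(1 + 8Fr₁²) − 1] = ½[√62.57 − 1] = 3.45.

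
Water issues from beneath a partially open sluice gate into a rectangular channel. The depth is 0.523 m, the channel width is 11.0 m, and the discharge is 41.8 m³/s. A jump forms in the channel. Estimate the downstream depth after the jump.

y₂ = 2.13 m

q = Q/b = 41.8/11.0 = 3.80 m²/s; V₁ = q/y₁ = 7.27 m/s. Fr₁ = V₁/√(g·y₁) = 3.21.
From the momentum equation for a rectangular channel, y₂/y₁ = ½[√(1 + 8Fr₁²) − 1] = ½[√83.32 − 1] = 4.06.
y₂ = 4.06 × 0.523 = 2.13 m.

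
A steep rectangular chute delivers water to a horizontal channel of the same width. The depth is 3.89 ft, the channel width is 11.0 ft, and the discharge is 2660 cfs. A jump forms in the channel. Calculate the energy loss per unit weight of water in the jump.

ΔE = 34.1 ft

q = Q/b = 2660/11.0 = 242 ft²/s; V₁ = q/y₁ = 62.2 ft/s. Fr₁ = V₁/√(g·y₁) = 5.55.
By Bélanger, y₂/y₁ = ½[√(1 + 8Fr₁²) − 1] = ½[√247.8 − 1] = 7.37.
y₂ = 7.37 × 3.89 = 28.7 ft.
V₂ = q/y₂ = 242/28.7 = 8.43 ft/s. E₁ = y₁ + V₁²/2g = 63.9 ft; E₂ = y₂ + V₂²/2g = 29.8 ft. ΔE = E₁ − E₂ = 34.1 ft.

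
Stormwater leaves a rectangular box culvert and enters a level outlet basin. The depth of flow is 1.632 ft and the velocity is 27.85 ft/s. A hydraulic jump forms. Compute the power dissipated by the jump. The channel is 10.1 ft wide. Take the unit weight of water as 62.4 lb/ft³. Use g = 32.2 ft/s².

Fr₁ = V₁/√(g·y₁) = 27.85/√(32.2×1.632) = 3.842.
Conjugate-depth relation: y₂/y₁ = ½[√(1 + 8Fr₁²) − 1] = ½[√119.08 − 1] = 4.956.
y₂ = 4.956 × 1.632 = 8.088 ft.
q = V₁·y₁ = 27.85 × 1.632 = 45.45 ft²/s. V₂ = q/y₂ = 45.45/8.088 = 5.619 ft/s. E₁ = y₁ + V₁²/2g = 13.68 ft; E₂ = y₂ + V₂²/2g = 8.579 ft. ΔE = E₁ − E₂ = 5.097 ft.
Q = q·b = 45.45 × 10.1 = 459.1 cfs. P = γ·Q·ΔE/550 = 62.4 × 459.1 × 5.097 / 550 = 265.5 hp.

P = 265.5 hp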